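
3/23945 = 3/23945 = 0.00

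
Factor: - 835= - 5^1*167^1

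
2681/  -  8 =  - 2681/8 = - 335.12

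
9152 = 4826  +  4326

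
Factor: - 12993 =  - 3^1*61^1*71^1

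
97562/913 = 106 + 784/913 = 106.86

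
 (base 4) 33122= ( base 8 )1732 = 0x3DA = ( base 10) 986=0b1111011010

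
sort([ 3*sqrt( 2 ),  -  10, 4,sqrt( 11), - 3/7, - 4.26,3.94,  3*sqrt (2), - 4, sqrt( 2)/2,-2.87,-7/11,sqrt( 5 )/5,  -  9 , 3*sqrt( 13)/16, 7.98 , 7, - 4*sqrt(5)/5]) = [ - 10 ,-9 , - 4.26, - 4, - 2.87 ,-4*sqrt( 5 ) /5,-7/11, -3/7, sqrt(5)/5,3*sqrt(13)/16,  sqrt( 2)/2 , sqrt(11),3.94 , 4, 3*sqrt(2) , 3*sqrt( 2),  7,7.98]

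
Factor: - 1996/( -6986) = 2^1*7^(-1 )=2/7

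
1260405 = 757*1665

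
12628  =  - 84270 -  - 96898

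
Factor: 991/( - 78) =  - 2^(-1)*3^(-1)*13^(  -  1 ) * 991^1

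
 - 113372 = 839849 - 953221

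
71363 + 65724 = 137087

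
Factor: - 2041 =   -  13^1*157^1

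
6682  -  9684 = -3002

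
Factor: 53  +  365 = 2^1*11^1*19^1 = 418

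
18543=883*21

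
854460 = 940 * 909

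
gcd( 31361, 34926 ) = 1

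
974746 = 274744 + 700002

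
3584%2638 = 946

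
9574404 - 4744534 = 4829870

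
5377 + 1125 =6502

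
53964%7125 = 4089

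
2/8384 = 1/4192= 0.00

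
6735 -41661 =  - 34926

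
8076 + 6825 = 14901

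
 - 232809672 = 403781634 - 636591306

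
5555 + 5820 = 11375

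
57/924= 19/308 = 0.06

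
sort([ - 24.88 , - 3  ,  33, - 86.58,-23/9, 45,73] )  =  [ - 86.58, - 24.88,- 3,-23/9,33,45,73] 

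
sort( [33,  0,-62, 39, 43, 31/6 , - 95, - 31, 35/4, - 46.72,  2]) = [ - 95,-62, - 46.72, - 31, 0,2,31/6, 35/4, 33,  39,43 ]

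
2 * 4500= 9000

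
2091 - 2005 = 86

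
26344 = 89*296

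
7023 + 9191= 16214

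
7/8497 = 7/8497 = 0.00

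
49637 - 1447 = 48190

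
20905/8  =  20905/8 = 2613.12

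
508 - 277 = 231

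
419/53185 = 419/53185 = 0.01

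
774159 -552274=221885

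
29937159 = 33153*903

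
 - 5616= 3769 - 9385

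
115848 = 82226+33622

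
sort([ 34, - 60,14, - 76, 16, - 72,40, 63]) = [ - 76, - 72,-60 , 14 , 16,34,40, 63 ] 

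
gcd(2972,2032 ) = 4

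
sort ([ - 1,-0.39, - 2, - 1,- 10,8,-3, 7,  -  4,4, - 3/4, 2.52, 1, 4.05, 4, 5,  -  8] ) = [ - 10, -8,  -  4, -3,  -  2 , - 1,  -  1 , - 3/4,-0.39, 1,2.52, 4, 4,4.05, 5, 7, 8 ]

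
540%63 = 36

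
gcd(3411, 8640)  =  9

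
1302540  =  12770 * 102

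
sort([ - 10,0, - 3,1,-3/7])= [ - 10, -3, - 3/7,0,  1]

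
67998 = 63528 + 4470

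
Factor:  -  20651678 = -2^1*67^1*229^1 * 673^1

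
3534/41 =86 + 8/41=86.20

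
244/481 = 244/481  =  0.51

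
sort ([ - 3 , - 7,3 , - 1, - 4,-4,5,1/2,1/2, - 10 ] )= [ - 10, - 7 , - 4, - 4, - 3, - 1,1/2, 1/2, 3,5]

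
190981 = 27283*7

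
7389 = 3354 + 4035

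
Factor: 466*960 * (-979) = -2^7 * 3^1  *  5^1*11^1 * 89^1*233^1  =  - 437965440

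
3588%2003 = 1585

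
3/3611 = 3/3611  =  0.00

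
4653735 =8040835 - 3387100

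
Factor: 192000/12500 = 384/25 =2^7*3^1*5^( - 2) 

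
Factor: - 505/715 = - 101/143 = - 11^( - 1 ) * 13^( - 1)*101^1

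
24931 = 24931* 1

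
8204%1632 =44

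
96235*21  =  2020935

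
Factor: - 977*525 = - 3^1*5^2*7^1*977^1 = - 512925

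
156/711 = 52/237=0.22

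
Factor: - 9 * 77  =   - 693= - 3^2*7^1 * 11^1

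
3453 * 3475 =11999175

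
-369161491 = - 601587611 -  - 232426120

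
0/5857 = 0 =0.00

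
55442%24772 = 5898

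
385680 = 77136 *5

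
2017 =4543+- 2526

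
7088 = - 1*( - 7088)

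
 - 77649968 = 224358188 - 302008156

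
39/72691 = 39/72691 = 0.00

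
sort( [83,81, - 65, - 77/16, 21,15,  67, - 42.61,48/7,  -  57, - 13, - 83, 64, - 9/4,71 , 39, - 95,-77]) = [- 95, - 83, - 77, - 65, - 57, - 42.61 , - 13, - 77/16,  -  9/4,48/7,15, 21, 39,64 , 67,71,81, 83 ]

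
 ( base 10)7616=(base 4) 1313000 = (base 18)1592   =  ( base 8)16700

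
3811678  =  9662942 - 5851264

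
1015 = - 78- - 1093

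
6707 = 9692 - 2985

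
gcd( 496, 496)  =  496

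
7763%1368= 923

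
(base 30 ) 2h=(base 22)3b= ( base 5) 302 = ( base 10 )77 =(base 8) 115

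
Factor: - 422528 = -2^7* 3301^1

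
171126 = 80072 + 91054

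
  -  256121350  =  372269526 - 628390876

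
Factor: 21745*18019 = 5^1*37^1*487^1*4349^1 =391823155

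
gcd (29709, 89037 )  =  9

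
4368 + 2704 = 7072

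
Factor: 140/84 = 5/3 = 3^( - 1)*5^1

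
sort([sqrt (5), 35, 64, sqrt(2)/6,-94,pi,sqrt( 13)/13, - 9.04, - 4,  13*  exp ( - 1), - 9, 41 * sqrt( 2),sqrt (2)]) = [ - 94, - 9.04, - 9, - 4,  sqrt(2)/6,sqrt( 13)/13,  sqrt(2),  sqrt( 5), pi, 13*exp( - 1 ), 35, 41 * sqrt(2),64 ] 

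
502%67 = 33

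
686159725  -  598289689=87870036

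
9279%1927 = 1571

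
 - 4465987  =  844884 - 5310871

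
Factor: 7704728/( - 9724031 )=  - 2^3*19^1*79^( - 1)*83^( - 1) * 173^1*293^1*1483^( - 1)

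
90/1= 90 = 90.00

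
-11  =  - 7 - 4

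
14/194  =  7/97= 0.07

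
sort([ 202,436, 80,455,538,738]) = [ 80,202,436,455,538,738]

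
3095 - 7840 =-4745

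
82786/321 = 82786/321 = 257.90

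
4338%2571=1767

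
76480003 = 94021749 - 17541746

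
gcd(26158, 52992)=2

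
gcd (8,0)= 8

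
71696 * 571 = 40938416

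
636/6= 106 = 106.00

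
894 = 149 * 6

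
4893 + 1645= 6538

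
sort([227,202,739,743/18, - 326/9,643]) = [ - 326/9,743/18, 202 , 227,643, 739] 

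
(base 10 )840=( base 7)2310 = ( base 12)5a0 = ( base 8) 1510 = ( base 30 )S0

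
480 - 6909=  - 6429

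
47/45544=47/45544 = 0.00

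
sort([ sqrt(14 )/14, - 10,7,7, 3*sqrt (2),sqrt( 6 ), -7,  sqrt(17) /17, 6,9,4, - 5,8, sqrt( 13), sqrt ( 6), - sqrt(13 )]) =[ - 10,-7, - 5,-sqrt( 13 ), sqrt(17 ) /17,sqrt ( 14 )/14, sqrt ( 6 ),sqrt( 6 ),sqrt(13), 4,3 * sqrt(2),6 , 7, 7,8, 9 ] 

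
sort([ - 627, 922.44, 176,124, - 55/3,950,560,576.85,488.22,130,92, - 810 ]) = [ - 810, - 627, - 55/3,92,124,  130,176,488.22,560, 576.85, 922.44 , 950 ] 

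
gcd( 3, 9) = 3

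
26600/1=26600  =  26600.00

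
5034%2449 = 136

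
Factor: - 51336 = -2^3*3^2*23^1*31^1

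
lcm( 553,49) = 3871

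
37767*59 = 2228253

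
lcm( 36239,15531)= 108717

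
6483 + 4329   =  10812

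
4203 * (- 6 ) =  - 25218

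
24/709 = 24/709 = 0.03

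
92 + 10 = 102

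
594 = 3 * 198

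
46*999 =45954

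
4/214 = 2/107 = 0.02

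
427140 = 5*85428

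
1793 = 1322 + 471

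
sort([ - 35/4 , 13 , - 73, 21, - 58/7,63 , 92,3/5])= [ -73, - 35/4, - 58/7, 3/5, 13, 21,63,  92] 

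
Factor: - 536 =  - 2^3*67^1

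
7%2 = 1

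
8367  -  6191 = 2176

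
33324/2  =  16662  =  16662.00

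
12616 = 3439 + 9177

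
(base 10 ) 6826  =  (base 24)BKA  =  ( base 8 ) 15252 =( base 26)A2E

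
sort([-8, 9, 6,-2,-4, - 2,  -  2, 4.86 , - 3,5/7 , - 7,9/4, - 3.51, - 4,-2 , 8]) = [ - 8, - 7,  -  4,  -  4, - 3.51, - 3, - 2, - 2, - 2, - 2,  5/7,9/4,  4.86, 6, 8, 9 ]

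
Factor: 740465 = 5^1*11^1*13463^1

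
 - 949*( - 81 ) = 76869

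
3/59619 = 1/19873 = 0.00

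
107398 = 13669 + 93729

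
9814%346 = 126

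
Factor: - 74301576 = -2^3 *3^1*3095899^1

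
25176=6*4196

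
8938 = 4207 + 4731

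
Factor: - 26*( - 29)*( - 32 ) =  - 2^6 * 13^1 * 29^1= - 24128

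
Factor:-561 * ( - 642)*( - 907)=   -  326666934 = -2^1*3^2*11^1 * 17^1*107^1 * 907^1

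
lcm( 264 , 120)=1320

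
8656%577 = 1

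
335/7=47 + 6/7=47.86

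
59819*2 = 119638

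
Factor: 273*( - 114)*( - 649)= 2^1*3^2*7^1  *  11^1*13^1* 19^1*59^1 = 20198178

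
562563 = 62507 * 9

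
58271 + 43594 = 101865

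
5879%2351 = 1177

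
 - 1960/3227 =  - 1 + 181/461 =- 0.61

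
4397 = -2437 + 6834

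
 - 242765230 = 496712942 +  - 739478172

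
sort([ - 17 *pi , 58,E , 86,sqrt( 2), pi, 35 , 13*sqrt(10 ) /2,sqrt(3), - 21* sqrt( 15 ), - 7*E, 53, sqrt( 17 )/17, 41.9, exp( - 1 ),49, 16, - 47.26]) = [  -  21*sqrt( 15),-17*pi, - 47.26, - 7*E, sqrt( 17 )/17, exp( - 1),sqrt (2 ),sqrt(3), E , pi, 16, 13*sqrt (10)/2,35,41.9,49, 53, 58, 86 ] 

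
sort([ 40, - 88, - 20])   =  [ - 88, - 20 , 40]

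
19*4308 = 81852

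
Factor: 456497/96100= 2^( - 2 )*5^( - 2 ) *31^( - 2)*227^1 * 2011^1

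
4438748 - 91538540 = - 87099792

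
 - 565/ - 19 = 565/19 = 29.74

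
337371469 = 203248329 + 134123140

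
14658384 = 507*28912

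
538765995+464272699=1003038694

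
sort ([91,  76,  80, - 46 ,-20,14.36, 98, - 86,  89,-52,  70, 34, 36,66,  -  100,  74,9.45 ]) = [ - 100, - 86, - 52 , - 46, - 20,9.45,  14.36,34,36 , 66 , 70,74 , 76,  80,89 , 91, 98] 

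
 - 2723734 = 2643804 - 5367538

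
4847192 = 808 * 5999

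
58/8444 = 29/4222 = 0.01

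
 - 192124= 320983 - 513107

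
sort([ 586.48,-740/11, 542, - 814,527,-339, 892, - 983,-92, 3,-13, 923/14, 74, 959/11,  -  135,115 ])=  [ - 983, - 814, - 339, - 135 ,  -  92,  -  740/11,- 13,3 , 923/14, 74,  959/11, 115 , 527, 542,586.48, 892]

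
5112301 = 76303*67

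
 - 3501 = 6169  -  9670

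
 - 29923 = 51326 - 81249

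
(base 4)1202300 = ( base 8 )14260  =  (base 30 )70k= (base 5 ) 200240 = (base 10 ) 6320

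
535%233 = 69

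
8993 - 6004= 2989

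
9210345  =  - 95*( - 96951 )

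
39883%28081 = 11802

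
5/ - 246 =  - 1 + 241/246 = - 0.02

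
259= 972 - 713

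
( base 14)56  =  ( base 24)34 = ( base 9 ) 84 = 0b1001100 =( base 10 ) 76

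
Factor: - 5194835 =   -  5^1*97^1*10711^1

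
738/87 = 246/29 =8.48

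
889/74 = 12 + 1/74  =  12.01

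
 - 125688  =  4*(- 31422 ) 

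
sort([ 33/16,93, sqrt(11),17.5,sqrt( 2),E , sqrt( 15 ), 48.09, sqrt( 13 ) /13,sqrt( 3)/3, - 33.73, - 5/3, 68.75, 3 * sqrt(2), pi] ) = [  -  33.73,-5/3, sqrt( 13) /13, sqrt(3)/3,  sqrt( 2) , 33/16 , E,pi, sqrt ( 11), sqrt( 15 ),3* sqrt( 2), 17.5, 48.09, 68.75, 93 ]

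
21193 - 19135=2058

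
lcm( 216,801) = 19224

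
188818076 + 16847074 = 205665150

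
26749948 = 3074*8702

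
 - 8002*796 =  - 6369592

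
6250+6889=13139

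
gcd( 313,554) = 1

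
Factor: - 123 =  - 3^1*41^1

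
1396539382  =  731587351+664952031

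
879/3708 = 293/1236 = 0.24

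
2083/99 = 2083/99 = 21.04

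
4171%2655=1516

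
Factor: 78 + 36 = 114 = 2^1*3^1*19^1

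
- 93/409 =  - 1+316/409 =- 0.23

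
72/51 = 24/17  =  1.41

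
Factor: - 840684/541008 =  - 317/204 = - 2^( - 2 )*3^( - 1)*17^( - 1)*317^1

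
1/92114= 1/92114 = 0.00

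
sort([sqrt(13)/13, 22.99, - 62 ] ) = [-62, sqrt( 13 )/13,22.99] 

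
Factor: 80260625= 5^4*281^1*457^1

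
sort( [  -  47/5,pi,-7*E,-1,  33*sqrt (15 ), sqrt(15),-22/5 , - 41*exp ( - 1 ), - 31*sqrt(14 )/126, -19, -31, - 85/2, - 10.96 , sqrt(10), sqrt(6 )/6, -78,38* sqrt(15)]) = [ - 78,  -  85/2 ,  -  31,-7*E, -19, - 41 *exp( - 1 ),-10.96, - 47/5, -22/5,- 1, -31*sqrt(14)/126, sqrt(6 )/6 , pi,sqrt(10 ),sqrt (15 ) , 33*sqrt(15),  38*sqrt( 15) ] 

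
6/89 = 6/89 = 0.07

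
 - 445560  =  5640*(-79 ) 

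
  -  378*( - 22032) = 8328096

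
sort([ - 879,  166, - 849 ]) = [ - 879, - 849,166 ]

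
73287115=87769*835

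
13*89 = 1157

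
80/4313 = 80/4313 =0.02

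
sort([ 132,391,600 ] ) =[ 132,391,600 ]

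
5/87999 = 5/87999 = 0.00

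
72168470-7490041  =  64678429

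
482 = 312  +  170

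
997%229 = 81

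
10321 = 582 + 9739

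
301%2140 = 301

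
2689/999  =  2689/999  =  2.69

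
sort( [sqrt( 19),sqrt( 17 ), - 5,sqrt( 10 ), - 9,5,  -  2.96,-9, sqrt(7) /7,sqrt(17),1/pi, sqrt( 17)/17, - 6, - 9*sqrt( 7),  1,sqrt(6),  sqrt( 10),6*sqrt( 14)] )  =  [ - 9*sqrt( 7), - 9,- 9, - 6, - 5, - 2.96,sqrt( 17 )/17, 1/pi, sqrt(7 )/7,1,sqrt(6) , sqrt(10 ), sqrt( 10),sqrt( 17),sqrt ( 17 ),sqrt(19),5,  6*sqrt( 14) ] 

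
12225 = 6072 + 6153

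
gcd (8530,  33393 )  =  1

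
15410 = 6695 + 8715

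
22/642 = 11/321 = 0.03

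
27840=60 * 464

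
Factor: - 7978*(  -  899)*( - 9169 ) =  - 65762103518 = -2^1*29^1*31^1  *  53^1 *173^1*3989^1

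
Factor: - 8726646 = - 2^1*3^1  *  1454441^1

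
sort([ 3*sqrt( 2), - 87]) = [ - 87, 3*sqrt( 2 ) ]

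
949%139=115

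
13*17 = 221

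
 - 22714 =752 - 23466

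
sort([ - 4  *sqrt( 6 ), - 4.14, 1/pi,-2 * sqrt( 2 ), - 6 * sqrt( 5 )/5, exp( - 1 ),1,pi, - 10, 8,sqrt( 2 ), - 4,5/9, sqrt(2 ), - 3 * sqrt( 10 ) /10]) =[ - 10, - 4*sqrt(6), - 4.14, - 4 ,-2*sqrt(2), - 6*sqrt( 5) /5,  -  3*sqrt(10) /10 , 1/pi,exp( - 1 ), 5/9,  1, sqrt(2), sqrt( 2 ), pi,8]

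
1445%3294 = 1445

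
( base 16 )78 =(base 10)120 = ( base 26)4G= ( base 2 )1111000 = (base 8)170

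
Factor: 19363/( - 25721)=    - 67^1*89^( - 1 ) = - 67/89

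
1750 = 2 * 875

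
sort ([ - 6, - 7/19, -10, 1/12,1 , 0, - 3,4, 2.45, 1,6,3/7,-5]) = [ - 10,  -  6,  -  5,-3,-7/19,0,1/12, 3/7, 1, 1,2.45,4,6] 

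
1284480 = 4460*288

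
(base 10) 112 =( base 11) a2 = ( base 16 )70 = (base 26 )48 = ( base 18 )64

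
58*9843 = 570894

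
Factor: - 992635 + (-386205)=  - 1378840 = -2^3*5^1*34471^1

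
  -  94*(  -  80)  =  7520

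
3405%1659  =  87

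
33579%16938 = 16641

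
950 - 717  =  233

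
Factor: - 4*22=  - 2^3*11^1 = -  88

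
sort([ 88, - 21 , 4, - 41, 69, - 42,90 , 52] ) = [ - 42, - 41, - 21,4, 52,  69, 88,90]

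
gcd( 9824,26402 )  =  614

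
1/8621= 1/8621 = 0.00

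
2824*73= 206152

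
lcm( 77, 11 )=77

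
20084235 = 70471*285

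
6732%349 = 101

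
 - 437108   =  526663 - 963771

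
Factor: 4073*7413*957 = 28894843593  =  3^2*7^1*11^1*29^1*353^1*4073^1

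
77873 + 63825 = 141698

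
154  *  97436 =15005144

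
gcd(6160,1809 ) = 1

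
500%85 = 75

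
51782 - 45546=6236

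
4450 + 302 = 4752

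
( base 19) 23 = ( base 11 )38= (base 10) 41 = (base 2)101001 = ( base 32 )19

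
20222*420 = 8493240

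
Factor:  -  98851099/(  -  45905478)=2^ (  -  1)*3^( - 1 )  *  71^1 * 79^( -1)*96847^(-1) * 1392269^1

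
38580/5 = 7716 =7716.00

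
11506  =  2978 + 8528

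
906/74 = 453/37 = 12.24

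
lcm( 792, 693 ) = 5544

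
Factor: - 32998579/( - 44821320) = 2^( - 3 )*3^( - 1 )*5^( - 1)*311^( - 1 )*1201^(-1 )*3541^1*9319^1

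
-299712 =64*(-4683 )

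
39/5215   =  39/5215 = 0.01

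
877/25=35 + 2/25 = 35.08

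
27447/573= 9149/191 = 47.90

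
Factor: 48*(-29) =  - 1392=- 2^4*3^1* 29^1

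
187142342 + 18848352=205990694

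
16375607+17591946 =33967553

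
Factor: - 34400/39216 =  - 50/57 = -2^1*3^( - 1)*5^2*19^( - 1)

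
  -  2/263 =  - 1 + 261/263 = - 0.01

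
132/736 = 33/184 = 0.18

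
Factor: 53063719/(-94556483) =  - 7^( - 1 )*19^ (  -  1)*557^1*95267^1*710951^( - 1)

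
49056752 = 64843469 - 15786717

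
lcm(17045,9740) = 68180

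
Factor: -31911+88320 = 56409 = 3^1*18803^1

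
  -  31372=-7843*4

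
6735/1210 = 1347/242 = 5.57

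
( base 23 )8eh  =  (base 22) 99h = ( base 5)121241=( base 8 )10733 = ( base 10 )4571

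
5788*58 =335704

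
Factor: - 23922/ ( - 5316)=9/2 = 2^(-1)* 3^2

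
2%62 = 2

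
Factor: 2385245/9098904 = 2^( - 3 )* 3^( - 1)*5^1*71^1 * 79^(-1)*4799^( - 1)*6719^1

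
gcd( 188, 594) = 2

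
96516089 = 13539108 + 82976981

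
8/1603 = 8/1603 = 0.00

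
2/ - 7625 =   -  2/7625 = - 0.00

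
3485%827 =177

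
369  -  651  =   - 282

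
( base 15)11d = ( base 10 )253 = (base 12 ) 191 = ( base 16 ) fd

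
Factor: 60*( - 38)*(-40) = 2^6* 3^1*5^2*19^1 = 91200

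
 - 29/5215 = -29/5215 =-0.01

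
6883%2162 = 397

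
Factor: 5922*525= 2^1*3^3 *5^2*7^2*47^1 = 3109050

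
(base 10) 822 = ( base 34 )o6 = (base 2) 1100110110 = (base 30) RC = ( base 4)30312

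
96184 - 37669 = 58515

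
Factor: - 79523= -281^1*283^1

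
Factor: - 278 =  - 2^1*139^1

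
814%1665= 814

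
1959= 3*653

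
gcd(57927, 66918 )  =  3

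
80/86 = 40/43 = 0.93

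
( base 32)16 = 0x26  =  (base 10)38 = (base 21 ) 1H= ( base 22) 1g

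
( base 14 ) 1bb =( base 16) 169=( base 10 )361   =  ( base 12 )261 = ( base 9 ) 441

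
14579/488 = 29  +  7/8 = 29.88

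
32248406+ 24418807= 56667213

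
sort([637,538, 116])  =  [116, 538, 637 ]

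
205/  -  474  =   - 1 + 269/474 = -  0.43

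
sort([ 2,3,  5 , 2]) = [ 2,2,3, 5 ]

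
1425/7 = 203 + 4/7=203.57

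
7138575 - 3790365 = 3348210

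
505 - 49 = 456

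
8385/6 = 1397 + 1/2 = 1397.50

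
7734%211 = 138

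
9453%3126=75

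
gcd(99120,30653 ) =7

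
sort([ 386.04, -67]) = [ - 67,386.04 ] 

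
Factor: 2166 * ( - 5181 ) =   -  11222046 = -  2^1 * 3^2*11^1* 19^2 * 157^1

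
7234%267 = 25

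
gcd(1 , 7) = 1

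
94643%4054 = 1401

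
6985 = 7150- 165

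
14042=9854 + 4188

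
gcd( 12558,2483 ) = 13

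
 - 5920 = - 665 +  - 5255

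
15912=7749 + 8163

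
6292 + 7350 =13642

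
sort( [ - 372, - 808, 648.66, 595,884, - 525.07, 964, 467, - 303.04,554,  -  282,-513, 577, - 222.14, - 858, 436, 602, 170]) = [ - 858, - 808, - 525.07, - 513, - 372, - 303.04,  -  282, - 222.14, 170, 436, 467, 554, 577 , 595, 602, 648.66,884,964 ] 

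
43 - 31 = 12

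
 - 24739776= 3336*( - 7416)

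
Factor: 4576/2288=2^1  =  2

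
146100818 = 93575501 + 52525317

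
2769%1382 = 5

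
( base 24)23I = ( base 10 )1242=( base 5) 14432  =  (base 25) 1OH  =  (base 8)2332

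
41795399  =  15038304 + 26757095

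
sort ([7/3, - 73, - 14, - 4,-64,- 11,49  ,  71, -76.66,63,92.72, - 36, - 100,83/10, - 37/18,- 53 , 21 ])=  [- 100, - 76.66 ,- 73, - 64, - 53,  -  36,-14, - 11, - 4,-37/18,7/3, 83/10,21,  49,  63, 71,92.72]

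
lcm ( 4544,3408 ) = 13632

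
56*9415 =527240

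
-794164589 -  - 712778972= - 81385617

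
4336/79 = 4336/79= 54.89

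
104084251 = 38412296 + 65671955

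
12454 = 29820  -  17366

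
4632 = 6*772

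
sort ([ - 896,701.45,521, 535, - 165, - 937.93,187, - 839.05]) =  [ - 937.93,-896 ,-839.05,-165, 187,521, 535,  701.45]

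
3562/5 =3562/5 = 712.40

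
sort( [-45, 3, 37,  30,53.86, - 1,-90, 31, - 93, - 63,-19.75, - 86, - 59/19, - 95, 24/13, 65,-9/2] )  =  [  -  95,-93,- 90 ,  -  86,- 63,-45, - 19.75,-9/2 ,  -  59/19, - 1,  24/13,3, 30,  31, 37  ,  53.86, 65 ]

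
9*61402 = 552618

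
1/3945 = 1/3945 = 0.00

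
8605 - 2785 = 5820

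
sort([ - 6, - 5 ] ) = [ - 6, - 5 ] 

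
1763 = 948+815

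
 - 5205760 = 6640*(-784)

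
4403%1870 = 663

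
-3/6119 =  - 1 +6116/6119 = - 0.00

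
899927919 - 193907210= 706020709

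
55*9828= 540540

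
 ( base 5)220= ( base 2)111100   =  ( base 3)2020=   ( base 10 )60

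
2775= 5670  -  2895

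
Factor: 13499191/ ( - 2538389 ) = - 7^( - 1 )*17^ (  -  1 )*37^1*83^(-1)*257^(-1 )*397^1*919^1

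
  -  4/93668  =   - 1/23417  =  -  0.00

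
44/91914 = 22/45957  =  0.00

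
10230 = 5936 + 4294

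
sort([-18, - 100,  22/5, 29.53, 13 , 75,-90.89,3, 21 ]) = [-100 , - 90.89  ,-18,3,  22/5,13,21 , 29.53, 75] 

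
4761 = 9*529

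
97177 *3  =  291531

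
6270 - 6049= 221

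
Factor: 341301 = 3^1*29^1*3923^1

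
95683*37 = 3540271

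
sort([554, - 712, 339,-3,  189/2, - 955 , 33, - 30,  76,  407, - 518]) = [  -  955, - 712 , - 518,  -  30, - 3, 33, 76, 189/2,  339,407, 554]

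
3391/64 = 52 + 63/64= 52.98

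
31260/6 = 5210 = 5210.00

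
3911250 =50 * 78225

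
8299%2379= 1162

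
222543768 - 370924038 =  -148380270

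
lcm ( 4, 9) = 36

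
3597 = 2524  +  1073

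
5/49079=5/49079  =  0.00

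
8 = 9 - 1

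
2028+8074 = 10102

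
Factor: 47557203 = 3^1*67^1*223^1*1061^1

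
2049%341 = 3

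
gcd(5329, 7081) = 73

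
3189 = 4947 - 1758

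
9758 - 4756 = 5002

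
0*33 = 0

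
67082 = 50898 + 16184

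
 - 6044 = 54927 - 60971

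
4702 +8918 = 13620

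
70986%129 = 36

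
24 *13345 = 320280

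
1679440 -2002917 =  - 323477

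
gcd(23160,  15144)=24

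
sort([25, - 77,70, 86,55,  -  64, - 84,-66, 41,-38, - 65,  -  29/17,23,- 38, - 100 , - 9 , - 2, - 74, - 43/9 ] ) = [ - 100 ,-84 , - 77,  -  74 , - 66, - 65, - 64, - 38  , - 38, - 9, - 43/9, - 2, - 29/17,23,25,  41,55, 70, 86] 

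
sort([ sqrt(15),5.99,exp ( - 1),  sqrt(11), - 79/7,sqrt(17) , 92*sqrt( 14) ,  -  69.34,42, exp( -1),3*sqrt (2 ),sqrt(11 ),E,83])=[ - 69.34,-79/7 , exp( - 1), exp(-1 ), E,sqrt ( 11),sqrt(11),sqrt( 15),sqrt(17),3*sqrt(2),5.99,42, 83,92*sqrt( 14 ) ] 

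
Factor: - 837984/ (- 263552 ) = 2^(  -  2)*3^1*7^1*43^1*71^( -1) = 903/284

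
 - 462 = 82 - 544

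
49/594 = 49/594= 0.08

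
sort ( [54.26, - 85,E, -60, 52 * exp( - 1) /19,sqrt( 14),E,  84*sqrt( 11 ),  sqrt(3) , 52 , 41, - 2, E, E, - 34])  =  [ - 85,- 60, - 34, -2, 52*exp(- 1 ) /19 , sqrt(3), E , E, E, E,sqrt(14 ) , 41, 52,54.26, 84*sqrt ( 11) ] 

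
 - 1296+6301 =5005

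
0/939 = 0 = 0.00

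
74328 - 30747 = 43581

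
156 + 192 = 348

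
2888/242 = 11 + 113/121=11.93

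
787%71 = 6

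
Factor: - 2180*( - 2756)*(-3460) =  - 2^6*5^2 * 13^1 *53^1 * 109^1*173^1  =  -20787956800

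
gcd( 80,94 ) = 2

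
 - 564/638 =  - 1 + 37/319 = - 0.88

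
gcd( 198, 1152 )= 18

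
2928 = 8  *366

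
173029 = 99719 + 73310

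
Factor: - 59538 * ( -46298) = 2756490324 = 2^2*3^1 * 7^1 * 3307^1  *  9923^1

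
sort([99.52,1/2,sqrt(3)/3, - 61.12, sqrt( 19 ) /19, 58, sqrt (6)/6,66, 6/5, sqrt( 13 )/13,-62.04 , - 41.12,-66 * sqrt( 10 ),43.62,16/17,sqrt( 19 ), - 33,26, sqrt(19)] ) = [-66*sqrt( 10), - 62.04, -61.12,-41.12, - 33, sqrt(  19 ) /19, sqrt( 13 ) /13, sqrt( 6)/6, 1/2, sqrt(3 )/3,  16/17, 6/5, sqrt( 19 ),sqrt(  19 ), 26,43.62,58,66,99.52]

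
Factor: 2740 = 2^2*5^1 * 137^1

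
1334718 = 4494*297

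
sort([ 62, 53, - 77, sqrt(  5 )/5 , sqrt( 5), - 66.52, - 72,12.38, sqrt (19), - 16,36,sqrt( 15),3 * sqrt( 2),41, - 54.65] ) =[ - 77,-72, - 66.52 , - 54.65, - 16,sqrt(5)/5, sqrt( 5), sqrt ( 15), 3* sqrt(2), sqrt( 19 ) , 12.38, 36,41,53 , 62]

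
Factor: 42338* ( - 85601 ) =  - 3624175138 = - 2^1*21169^1*85601^1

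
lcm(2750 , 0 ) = 0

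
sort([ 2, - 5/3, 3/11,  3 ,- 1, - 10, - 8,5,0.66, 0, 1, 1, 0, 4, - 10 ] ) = [ - 10, - 10, - 8, - 5/3 ,-1, 0, 0, 3/11,  0.66, 1, 1, 2,3, 4, 5]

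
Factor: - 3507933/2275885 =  -3^1*5^(-1) * 11^1*13^2*17^1*37^1*455177^( - 1)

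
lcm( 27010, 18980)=702260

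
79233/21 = 3773 = 3773.00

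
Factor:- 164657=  - 23^1*7159^1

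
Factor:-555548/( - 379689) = 2^2 *3^( - 1)*7^1 * 67^(-1 )*1889^( - 1)*19841^1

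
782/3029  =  782/3029 = 0.26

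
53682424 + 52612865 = 106295289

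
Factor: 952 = 2^3*7^1*17^1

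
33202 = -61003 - -94205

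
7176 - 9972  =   - 2796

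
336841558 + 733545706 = 1070387264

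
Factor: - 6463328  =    -  2^5 * 201979^1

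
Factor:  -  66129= - 3^1* 7^1*47^1*67^1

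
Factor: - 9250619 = - 7^1*1321517^1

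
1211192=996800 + 214392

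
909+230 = 1139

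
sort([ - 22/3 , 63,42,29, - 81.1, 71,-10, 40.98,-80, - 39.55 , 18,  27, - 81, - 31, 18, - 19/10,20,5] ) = [ -81.1, - 81, - 80,-39.55,  -  31,-10, - 22/3, - 19/10, 5,18,  18,  20,  27, 29, 40.98, 42, 63,71 ]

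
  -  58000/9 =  - 6445 + 5/9 = -6444.44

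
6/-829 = - 1 + 823/829 = - 0.01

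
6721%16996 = 6721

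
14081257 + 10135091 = 24216348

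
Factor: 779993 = 779993^1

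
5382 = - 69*( - 78)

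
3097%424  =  129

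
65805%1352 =909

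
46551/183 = 254 + 23/61 = 254.38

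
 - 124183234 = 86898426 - 211081660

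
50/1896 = 25/948=0.03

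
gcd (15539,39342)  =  1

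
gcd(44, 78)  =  2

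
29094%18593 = 10501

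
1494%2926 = 1494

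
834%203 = 22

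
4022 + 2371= 6393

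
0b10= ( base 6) 2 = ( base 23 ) 2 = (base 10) 2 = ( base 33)2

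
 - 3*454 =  - 1362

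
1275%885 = 390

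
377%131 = 115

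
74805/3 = 24935 =24935.00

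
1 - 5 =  - 4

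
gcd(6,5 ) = 1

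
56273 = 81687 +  - 25414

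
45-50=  -5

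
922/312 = 2 + 149/156  =  2.96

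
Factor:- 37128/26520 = -7/5 =- 5^( - 1 )*7^1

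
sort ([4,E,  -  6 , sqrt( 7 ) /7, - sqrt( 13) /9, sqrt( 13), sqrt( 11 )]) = [ - 6,-sqrt ( 13) /9, sqrt( 7)/7, E, sqrt (11 ), sqrt( 13), 4 ] 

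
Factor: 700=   2^2*5^2*7^1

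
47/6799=47/6799  =  0.01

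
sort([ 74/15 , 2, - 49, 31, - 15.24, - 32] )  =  [-49,-32, - 15.24,2,  74/15,31]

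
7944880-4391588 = 3553292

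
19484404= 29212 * 667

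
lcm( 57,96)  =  1824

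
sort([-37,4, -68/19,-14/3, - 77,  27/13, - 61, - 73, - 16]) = [ -77, - 73, - 61, - 37,-16 ,- 14/3, - 68/19,27/13,4] 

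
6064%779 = 611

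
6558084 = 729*8996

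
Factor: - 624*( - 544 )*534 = 181269504 = 2^10 * 3^2*13^1*17^1* 89^1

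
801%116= 105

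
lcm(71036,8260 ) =355180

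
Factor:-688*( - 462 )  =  317856 = 2^5 * 3^1*  7^1*11^1*43^1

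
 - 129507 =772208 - 901715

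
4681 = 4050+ 631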